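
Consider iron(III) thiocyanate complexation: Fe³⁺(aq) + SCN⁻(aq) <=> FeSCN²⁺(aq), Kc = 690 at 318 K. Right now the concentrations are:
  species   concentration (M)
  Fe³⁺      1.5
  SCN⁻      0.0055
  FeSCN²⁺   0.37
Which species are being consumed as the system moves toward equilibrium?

Qc = [FeSCN²⁺] / ([Fe³⁺]·[SCN⁻]) = (0.37) / ((1.5)·(0.0055)) = 45
Qc = 45 < Kc = 690: net forward reaction.

Fe³⁺, SCN⁻ (reactants)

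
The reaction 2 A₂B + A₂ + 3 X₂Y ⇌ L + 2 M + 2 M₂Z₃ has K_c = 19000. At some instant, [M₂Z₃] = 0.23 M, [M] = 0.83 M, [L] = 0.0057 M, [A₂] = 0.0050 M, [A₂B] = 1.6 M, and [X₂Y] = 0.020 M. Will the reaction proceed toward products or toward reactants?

forward (toward products)

Q_c = [L]·[M]²·[M₂Z₃]² / ([A₂B]²·[A₂]·[X₂Y]³) = (0.0057)·(0.83)²·(0.23)² / ((1.6)²·(0.0050)·(0.020)³) = 2000
Q_c = 2000 < K_c = 19000, so the forward reaction proceeds.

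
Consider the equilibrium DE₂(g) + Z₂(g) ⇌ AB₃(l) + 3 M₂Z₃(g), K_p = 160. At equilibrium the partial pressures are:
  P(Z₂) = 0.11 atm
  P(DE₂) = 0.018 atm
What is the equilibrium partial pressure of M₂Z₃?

(AB₃ is a pure liquid — omitted from K_p.)
At equilibrium, K_p = P(M₂Z₃)³ / (P(DE₂)·P(Z₂)) = 160.
(P(M₂Z₃))³ / ((0.018)·(0.11)) = 160
P(M₂Z₃)³ = 0.317 ⇒ P(M₂Z₃) = 0.68 atm

P(M₂Z₃) = 0.68 atm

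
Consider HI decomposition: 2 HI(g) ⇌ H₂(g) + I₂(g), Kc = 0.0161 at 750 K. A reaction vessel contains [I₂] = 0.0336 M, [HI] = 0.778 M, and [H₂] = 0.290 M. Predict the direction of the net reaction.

neither direction; the system is at equilibrium

Qc = [H₂]·[I₂] / [HI]² = (0.290)·(0.0336) / (0.778)² = 0.0161
Qc = 0.0161 = Kc, so the system is already at equilibrium.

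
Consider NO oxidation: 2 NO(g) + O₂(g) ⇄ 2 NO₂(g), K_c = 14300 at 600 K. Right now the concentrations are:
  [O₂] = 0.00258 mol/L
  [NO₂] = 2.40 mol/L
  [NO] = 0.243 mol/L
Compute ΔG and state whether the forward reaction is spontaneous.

Q_c = [NO₂]² / ([NO]²·[O₂]) = (2.40)² / ((0.243)²·(0.00258)) = 37800
ΔG = RT ln(Q_c/K_c) = (8.314 J mol⁻¹ K⁻¹)(600 K) × ln(37800/14300)
   = (4.988 kJ/mol)(0.9720) = 4.85 kJ/mol
ΔG > 0, so the forward reaction is non-spontaneous (proceeds in reverse).

ΔG = 4.85 kJ/mol; the forward reaction is non-spontaneous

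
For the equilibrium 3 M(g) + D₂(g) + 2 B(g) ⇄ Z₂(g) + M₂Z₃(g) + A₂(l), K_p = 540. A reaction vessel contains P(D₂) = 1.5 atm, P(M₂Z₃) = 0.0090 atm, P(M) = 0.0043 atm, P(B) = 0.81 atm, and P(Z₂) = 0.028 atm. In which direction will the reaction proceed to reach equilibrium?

(A₂ is a pure liquid — omitted from Q_p.)
Q_p = P(Z₂)·P(M₂Z₃) / (P(M)³·P(D₂)·P(B)²) = (0.028)·(0.0090) / ((0.0043)³·(1.5)·(0.81)²) = 3200
Q_p = 3200 > K_p = 540, so the reverse reaction proceeds.

to the left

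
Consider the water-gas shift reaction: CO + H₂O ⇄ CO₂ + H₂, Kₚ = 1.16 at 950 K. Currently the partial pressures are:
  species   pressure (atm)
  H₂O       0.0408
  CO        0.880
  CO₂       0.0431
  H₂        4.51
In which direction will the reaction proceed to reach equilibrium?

to the left

Qₚ = P(CO₂)·P(H₂) / (P(CO)·P(H₂O)) = (0.0431)·(4.51) / ((0.880)·(0.0408)) = 5.41
Qₚ = 5.41 > Kₚ = 1.16, so the reverse reaction proceeds.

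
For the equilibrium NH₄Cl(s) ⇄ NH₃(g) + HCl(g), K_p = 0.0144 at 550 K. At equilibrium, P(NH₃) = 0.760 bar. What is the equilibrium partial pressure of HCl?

(NH₄Cl is a pure solid — omitted from K_p.)
At equilibrium, K_p = P(NH₃)·P(HCl) = 0.0144.
(0.760)·(P(HCl)) = 0.0144
P(HCl) = 0.0189 bar

P(HCl) = 0.0189 bar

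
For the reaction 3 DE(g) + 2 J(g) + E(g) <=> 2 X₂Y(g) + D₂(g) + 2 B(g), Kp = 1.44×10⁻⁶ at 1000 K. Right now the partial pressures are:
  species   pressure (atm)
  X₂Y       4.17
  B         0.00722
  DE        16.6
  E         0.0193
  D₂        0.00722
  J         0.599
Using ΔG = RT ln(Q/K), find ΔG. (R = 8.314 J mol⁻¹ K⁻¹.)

ΔG = -16.1 kJ/mol

Qp = P(X₂Y)²·P(D₂)·P(B)² / (P(DE)³·P(J)²·P(E)) = (4.17)²·(0.00722)·(0.00722)² / ((16.6)³·(0.599)²·(0.0193)) = 2.07×10⁻⁷
ΔG = RT ln(Qp/Kp) = (8.314 J mol⁻¹ K⁻¹)(1000 K) × ln(2.07×10⁻⁷/1.44×10⁻⁶)
   = (8.314 kJ/mol)(-1.940) = -16.1 kJ/mol
ΔG < 0, so the forward reaction is spontaneous (proceeds forward).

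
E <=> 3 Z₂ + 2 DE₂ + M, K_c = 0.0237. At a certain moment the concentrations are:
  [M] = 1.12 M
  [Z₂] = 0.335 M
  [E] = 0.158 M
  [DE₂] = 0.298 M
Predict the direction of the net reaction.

no net change (already at equilibrium)

Q_c = [Z₂]³·[DE₂]²·[M] / [E] = (0.335)³·(0.298)²·(1.12) / (0.158) = 0.0237
Q_c = 0.0237 = K_c, so the system is already at equilibrium.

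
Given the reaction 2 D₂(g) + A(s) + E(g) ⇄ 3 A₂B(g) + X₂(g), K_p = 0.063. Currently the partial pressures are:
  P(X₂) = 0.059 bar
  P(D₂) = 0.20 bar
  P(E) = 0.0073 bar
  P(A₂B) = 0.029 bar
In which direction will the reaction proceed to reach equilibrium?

to the right

(A is a pure solid — omitted from Q_p.)
Q_p = P(A₂B)³·P(X₂) / (P(D₂)²·P(E)) = (0.029)³·(0.059) / ((0.20)²·(0.0073)) = 0.0049
Q_p = 0.0049 < K_p = 0.063, so the forward reaction proceeds.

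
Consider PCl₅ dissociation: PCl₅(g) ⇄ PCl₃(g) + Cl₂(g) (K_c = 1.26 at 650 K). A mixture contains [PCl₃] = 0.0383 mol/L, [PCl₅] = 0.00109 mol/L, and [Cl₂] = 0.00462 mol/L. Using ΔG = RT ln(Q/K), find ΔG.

Q_c = [PCl₃]·[Cl₂] / [PCl₅] = (0.0383)·(0.00462) / (0.00109) = 0.162
ΔG = RT ln(Q_c/K_c) = (8.314 J mol⁻¹ K⁻¹)(650 K) × ln(0.162/1.26)
   = (5.404 kJ/mol)(-2.051) = -11.1 kJ/mol
ΔG < 0, so the forward reaction is spontaneous (proceeds forward).

ΔG = -11.1 kJ/mol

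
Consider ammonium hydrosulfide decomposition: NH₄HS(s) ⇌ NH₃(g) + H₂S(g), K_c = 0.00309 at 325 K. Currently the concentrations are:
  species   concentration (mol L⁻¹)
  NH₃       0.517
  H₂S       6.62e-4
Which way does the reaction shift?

to the right

(NH₄HS is a pure solid — omitted from Q_c.)
Q_c = [NH₃]·[H₂S] = (0.517)·(6.62e-4) = 3.42e-4
Q_c = 3.42e-4 < K_c = 0.00309, so the forward reaction proceeds.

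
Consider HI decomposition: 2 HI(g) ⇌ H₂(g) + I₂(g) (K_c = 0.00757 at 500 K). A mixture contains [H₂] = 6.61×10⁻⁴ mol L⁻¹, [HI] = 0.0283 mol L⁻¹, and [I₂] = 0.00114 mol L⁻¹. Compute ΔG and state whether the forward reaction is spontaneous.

Q_c = [H₂]·[I₂] / [HI]² = (6.61×10⁻⁴)·(0.00114) / (0.0283)² = 9.41×10⁻⁴
ΔG = RT ln(Q_c/K_c) = (8.314 J mol⁻¹ K⁻¹)(500 K) × ln(9.41×10⁻⁴/0.00757)
   = (4.157 kJ/mol)(-2.085) = -8.67 kJ/mol
ΔG < 0, so the forward reaction is spontaneous (proceeds forward).

ΔG = -8.67 kJ/mol; the forward reaction is spontaneous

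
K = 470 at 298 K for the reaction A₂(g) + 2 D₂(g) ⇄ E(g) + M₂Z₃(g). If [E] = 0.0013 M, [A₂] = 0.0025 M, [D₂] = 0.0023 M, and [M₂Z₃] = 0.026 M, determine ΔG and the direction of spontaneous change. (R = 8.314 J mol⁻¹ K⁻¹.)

ΔG = 4.20 kJ/mol; the forward reaction is non-spontaneous

Q = [E]·[M₂Z₃] / ([A₂]·[D₂]²) = (0.0013)·(0.026) / ((0.0025)·(0.0023)²) = 2560
ΔG = RT ln(Q/K) = (8.314 J mol⁻¹ K⁻¹)(298 K) × ln(2560/470)
   = (2.478 kJ/mol)(1.695) = 4.20 kJ/mol
ΔG > 0, so the forward reaction is non-spontaneous (proceeds in reverse).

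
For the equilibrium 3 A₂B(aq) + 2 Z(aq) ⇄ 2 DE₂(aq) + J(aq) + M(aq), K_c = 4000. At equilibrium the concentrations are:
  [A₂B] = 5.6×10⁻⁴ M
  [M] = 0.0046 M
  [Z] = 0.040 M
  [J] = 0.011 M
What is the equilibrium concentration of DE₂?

At equilibrium, K_c = [DE₂]²·[J]·[M] / ([A₂B]³·[Z]²) = 4000.
([DE₂])²·(0.011)·(0.0046) / ((5.6×10⁻⁴)³·(0.040)²) = 4000
[DE₂]² = 2.22×10⁻⁵ ⇒ [DE₂] = 0.0047 M

[DE₂] = 0.0047 M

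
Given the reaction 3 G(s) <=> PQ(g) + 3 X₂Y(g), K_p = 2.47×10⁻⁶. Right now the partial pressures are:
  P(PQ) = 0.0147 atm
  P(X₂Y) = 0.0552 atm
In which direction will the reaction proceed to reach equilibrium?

(G is a pure solid — omitted from Q_p.)
Q_p = P(PQ)·P(X₂Y)³ = (0.0147)·(0.0552)³ = 2.47×10⁻⁶
Q_p = 2.47×10⁻⁶ = K_p, so the system is already at equilibrium.

neither direction; the system is at equilibrium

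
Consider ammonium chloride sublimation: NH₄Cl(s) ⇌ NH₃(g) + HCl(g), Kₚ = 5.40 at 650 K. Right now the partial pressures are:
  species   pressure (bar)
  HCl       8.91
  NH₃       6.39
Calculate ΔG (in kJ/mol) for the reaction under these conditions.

ΔG = 12.7 kJ/mol

(NH₄Cl is a pure solid — omitted from Qₚ.)
Qₚ = P(NH₃)·P(HCl) = (6.39)·(8.91) = 56.9
ΔG = RT ln(Qₚ/Kₚ) = (8.314 J mol⁻¹ K⁻¹)(650 K) × ln(56.9/5.40)
   = (5.404 kJ/mol)(2.355) = 12.7 kJ/mol
ΔG > 0, so the forward reaction is non-spontaneous (proceeds in reverse).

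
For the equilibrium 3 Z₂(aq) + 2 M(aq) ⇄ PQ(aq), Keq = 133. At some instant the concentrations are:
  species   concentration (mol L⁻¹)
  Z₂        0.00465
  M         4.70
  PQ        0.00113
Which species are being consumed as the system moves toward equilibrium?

Q = [PQ] / ([Z₂]³·[M]²) = (0.00113) / ((0.00465)³·(4.70)²) = 509
Q = 509 > Keq = 133: net reverse reaction.

PQ (products)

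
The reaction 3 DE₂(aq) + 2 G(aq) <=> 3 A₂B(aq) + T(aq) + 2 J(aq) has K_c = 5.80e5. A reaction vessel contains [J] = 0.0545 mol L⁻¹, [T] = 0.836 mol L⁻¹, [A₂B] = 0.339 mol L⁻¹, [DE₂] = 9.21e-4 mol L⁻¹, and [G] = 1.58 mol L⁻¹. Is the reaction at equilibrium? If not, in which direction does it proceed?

Q_c = [A₂B]³·[T]·[J]² / ([DE₂]³·[G]²) = (0.339)³·(0.836)·(0.0545)² / ((9.21e-4)³·(1.58)²) = 49600
Q_c = 49600 < K_c = 5.80e5, so the forward reaction proceeds.

to the right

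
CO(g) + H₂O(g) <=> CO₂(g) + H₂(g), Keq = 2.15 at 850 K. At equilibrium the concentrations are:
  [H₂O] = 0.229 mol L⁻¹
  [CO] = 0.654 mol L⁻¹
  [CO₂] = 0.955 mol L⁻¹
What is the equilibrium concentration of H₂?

[H₂] = 0.337 mol L⁻¹

At equilibrium, Keq = [CO₂]·[H₂] / ([CO]·[H₂O]) = 2.15.
(0.955)·([H₂]) / ((0.654)·(0.229)) = 2.15
[H₂] = 0.337 mol L⁻¹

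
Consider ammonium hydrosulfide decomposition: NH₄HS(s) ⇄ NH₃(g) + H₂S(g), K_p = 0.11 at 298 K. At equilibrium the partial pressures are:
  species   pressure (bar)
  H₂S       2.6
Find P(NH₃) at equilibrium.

(NH₄HS is a pure solid — omitted from K_p.)
At equilibrium, K_p = P(NH₃)·P(H₂S) = 0.11.
(P(NH₃))·(2.6) = 0.11
P(NH₃) = 0.0423 = 0.042 bar

P(NH₃) = 0.042 bar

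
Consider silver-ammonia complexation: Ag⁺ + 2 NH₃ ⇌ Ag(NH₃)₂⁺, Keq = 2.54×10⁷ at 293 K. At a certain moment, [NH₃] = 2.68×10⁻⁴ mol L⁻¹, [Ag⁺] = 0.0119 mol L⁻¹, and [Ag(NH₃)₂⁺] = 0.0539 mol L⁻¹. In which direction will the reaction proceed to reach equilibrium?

in the reverse direction

Q = [Ag(NH₃)₂⁺] / ([Ag⁺]·[NH₃]²) = (0.0539) / ((0.0119)·(2.68×10⁻⁴)²) = 6.31×10⁷
Q = 6.31×10⁷ > Keq = 2.54×10⁷, so the reverse reaction proceeds.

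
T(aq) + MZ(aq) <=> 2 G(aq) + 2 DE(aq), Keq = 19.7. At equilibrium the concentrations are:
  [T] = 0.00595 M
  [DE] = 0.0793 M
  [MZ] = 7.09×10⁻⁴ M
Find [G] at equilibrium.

At equilibrium, Keq = [G]²·[DE]² / ([T]·[MZ]) = 19.7.
([G])²·(0.0793)² / ((0.00595)·(7.09×10⁻⁴)) = 19.7
[G]² = 0.0132 ⇒ [G] = 0.115 M

[G] = 0.115 M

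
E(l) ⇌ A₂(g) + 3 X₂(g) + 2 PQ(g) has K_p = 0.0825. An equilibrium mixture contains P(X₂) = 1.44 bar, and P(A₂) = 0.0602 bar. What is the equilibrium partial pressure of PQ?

(E is a pure liquid — omitted from K_p.)
At equilibrium, K_p = P(A₂)·P(X₂)³·P(PQ)² = 0.0825.
(0.0602)·(1.44)³·(P(PQ))² = 0.0825
P(PQ)² = 0.459 ⇒ P(PQ) = 0.677 bar

P(PQ) = 0.677 bar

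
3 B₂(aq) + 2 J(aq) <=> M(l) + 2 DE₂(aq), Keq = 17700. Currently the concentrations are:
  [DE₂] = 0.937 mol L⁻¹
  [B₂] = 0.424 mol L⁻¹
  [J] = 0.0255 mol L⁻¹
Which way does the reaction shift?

no net change (already at equilibrium)

(M is a pure liquid — omitted from Q.)
Q = [DE₂]² / ([B₂]³·[J]²) = (0.937)² / ((0.424)³·(0.0255)²) = 17700
Q = 17700 = Keq, so the system is already at equilibrium.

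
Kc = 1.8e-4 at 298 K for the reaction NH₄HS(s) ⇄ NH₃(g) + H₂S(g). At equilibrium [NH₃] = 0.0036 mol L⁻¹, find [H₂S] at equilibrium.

[H₂S] = 0.050 mol L⁻¹

(NH₄HS is a pure solid — omitted from Kc.)
At equilibrium, Kc = [NH₃]·[H₂S] = 1.8e-4.
(0.0036)·([H₂S]) = 1.8e-4
[H₂S] = 0.0500 = 0.050 mol L⁻¹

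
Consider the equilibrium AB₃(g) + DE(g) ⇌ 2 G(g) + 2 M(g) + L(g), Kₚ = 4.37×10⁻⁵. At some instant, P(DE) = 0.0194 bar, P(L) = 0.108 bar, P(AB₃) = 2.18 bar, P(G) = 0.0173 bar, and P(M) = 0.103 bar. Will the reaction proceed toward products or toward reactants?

to the right

Qₚ = P(G)²·P(M)²·P(L) / (P(AB₃)·P(DE)) = (0.0173)²·(0.103)²·(0.108) / ((2.18)·(0.0194)) = 8.11×10⁻⁶
Qₚ = 8.11×10⁻⁶ < Kₚ = 4.37×10⁻⁵, so the forward reaction proceeds.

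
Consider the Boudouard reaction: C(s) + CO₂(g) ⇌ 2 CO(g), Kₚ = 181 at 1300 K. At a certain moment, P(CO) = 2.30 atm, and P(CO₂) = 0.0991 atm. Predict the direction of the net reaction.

(C is a pure solid — omitted from Qₚ.)
Qₚ = P(CO)² / P(CO₂) = (2.30)² / (0.0991) = 53.4
Qₚ = 53.4 < Kₚ = 181, so the forward reaction proceeds.

forward (toward products)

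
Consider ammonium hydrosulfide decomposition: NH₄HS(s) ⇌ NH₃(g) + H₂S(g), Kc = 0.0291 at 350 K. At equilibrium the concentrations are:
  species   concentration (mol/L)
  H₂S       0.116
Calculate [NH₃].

[NH₃] = 0.251 mol/L

(NH₄HS is a pure solid — omitted from Kc.)
At equilibrium, Kc = [NH₃]·[H₂S] = 0.0291.
([NH₃])·(0.116) = 0.0291
[NH₃] = 0.251 mol/L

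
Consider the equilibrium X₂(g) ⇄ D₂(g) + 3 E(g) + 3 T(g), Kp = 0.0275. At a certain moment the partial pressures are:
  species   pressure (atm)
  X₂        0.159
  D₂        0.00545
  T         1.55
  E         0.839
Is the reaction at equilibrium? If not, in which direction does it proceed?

to the left

Qp = P(D₂)·P(E)³·P(T)³ / P(X₂) = (0.00545)·(0.839)³·(1.55)³ / (0.159) = 0.0754
Qp = 0.0754 > Kp = 0.0275, so the reverse reaction proceeds.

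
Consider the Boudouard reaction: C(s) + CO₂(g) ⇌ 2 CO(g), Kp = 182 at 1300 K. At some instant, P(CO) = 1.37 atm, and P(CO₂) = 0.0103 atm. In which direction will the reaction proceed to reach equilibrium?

no net change (already at equilibrium)

(C is a pure solid — omitted from Qp.)
Qp = P(CO)² / P(CO₂) = (1.37)² / (0.0103) = 182
Qp = 182 = Kp, so the system is already at equilibrium.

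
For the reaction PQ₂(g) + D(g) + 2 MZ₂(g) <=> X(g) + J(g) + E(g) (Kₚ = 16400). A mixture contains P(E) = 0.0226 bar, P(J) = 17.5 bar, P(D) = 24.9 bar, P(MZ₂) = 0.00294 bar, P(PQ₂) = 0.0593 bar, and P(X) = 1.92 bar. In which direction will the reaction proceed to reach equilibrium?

Qₚ = P(X)·P(J)·P(E) / (P(PQ₂)·P(D)·P(MZ₂)²) = (1.92)·(17.5)·(0.0226) / ((0.0593)·(24.9)·(0.00294)²) = 59500
Qₚ = 59500 > Kₚ = 16400, so the reverse reaction proceeds.

reverse (toward reactants)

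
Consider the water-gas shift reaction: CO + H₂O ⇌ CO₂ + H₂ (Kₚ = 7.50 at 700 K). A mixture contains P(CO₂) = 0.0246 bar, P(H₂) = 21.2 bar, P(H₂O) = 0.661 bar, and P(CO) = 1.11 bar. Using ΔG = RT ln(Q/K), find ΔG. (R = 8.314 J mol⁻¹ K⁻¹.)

Qₚ = P(CO₂)·P(H₂) / (P(CO)·P(H₂O)) = (0.0246)·(21.2) / ((1.11)·(0.661)) = 0.711
ΔG = RT ln(Qₚ/Kₚ) = (8.314 J mol⁻¹ K⁻¹)(700 K) × ln(0.711/7.50)
   = (5.820 kJ/mol)(-2.356) = -13.7 kJ/mol
ΔG < 0, so the forward reaction is spontaneous (proceeds forward).

ΔG = -13.7 kJ/mol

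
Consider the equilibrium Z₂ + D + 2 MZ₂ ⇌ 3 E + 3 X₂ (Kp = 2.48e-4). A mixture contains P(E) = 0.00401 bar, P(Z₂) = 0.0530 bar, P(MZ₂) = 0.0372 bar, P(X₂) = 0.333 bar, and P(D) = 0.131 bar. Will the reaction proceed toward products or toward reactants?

no net change (already at equilibrium)

Qp = P(E)³·P(X₂)³ / (P(Z₂)·P(D)·P(MZ₂)²) = (0.00401)³·(0.333)³ / ((0.0530)·(0.131)·(0.0372)²) = 2.48e-4
Qp = 2.48e-4 = Kp, so the system is already at equilibrium.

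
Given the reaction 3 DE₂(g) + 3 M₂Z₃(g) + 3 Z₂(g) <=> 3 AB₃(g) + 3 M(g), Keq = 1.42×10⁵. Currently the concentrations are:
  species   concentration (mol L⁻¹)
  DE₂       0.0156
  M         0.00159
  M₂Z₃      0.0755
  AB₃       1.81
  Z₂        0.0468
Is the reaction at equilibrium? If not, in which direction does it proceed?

Q = [AB₃]³·[M]³ / ([DE₂]³·[M₂Z₃]³·[Z₂]³) = (1.81)³·(0.00159)³ / ((0.0156)³·(0.0755)³·(0.0468)³) = 1.42×10⁵
Q = 1.42×10⁵ = Keq, so the system is already at equilibrium.

at equilibrium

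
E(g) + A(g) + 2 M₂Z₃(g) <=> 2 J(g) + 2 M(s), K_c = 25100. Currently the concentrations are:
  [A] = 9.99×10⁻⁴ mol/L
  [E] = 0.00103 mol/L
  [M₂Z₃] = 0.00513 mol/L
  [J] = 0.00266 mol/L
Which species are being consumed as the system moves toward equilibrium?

J, M (products)

(M is a pure solid — omitted from Q_c.)
Q_c = [J]² / ([E]·[A]·[M₂Z₃]²) = (0.00266)² / ((0.00103)·(9.99×10⁻⁴)·(0.00513)²) = 2.61×10⁵
Q_c = 2.61×10⁵ > K_c = 25100: net reverse reaction.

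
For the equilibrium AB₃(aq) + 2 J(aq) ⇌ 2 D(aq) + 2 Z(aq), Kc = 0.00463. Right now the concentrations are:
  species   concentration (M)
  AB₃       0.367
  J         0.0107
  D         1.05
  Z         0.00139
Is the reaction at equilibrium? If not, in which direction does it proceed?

toward reactants

Qc = [D]²·[Z]² / ([AB₃]·[J]²) = (1.05)²·(0.00139)² / ((0.367)·(0.0107)²) = 0.0507
Qc = 0.0507 > Kc = 0.00463, so the reverse reaction proceeds.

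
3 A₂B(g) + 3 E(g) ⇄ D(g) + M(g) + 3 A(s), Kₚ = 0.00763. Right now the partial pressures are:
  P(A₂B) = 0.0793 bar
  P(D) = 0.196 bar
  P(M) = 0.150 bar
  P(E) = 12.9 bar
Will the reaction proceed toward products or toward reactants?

(A is a pure solid — omitted from Qₚ.)
Qₚ = P(D)·P(M) / (P(A₂B)³·P(E)³) = (0.196)·(0.150) / ((0.0793)³·(12.9)³) = 0.0275
Qₚ = 0.0275 > Kₚ = 0.00763, so the reverse reaction proceeds.

in the reverse direction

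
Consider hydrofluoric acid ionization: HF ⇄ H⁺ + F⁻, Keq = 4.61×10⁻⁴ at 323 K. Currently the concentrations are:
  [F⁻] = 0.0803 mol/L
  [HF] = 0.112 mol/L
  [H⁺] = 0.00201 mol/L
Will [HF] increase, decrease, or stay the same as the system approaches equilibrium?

Q = [H⁺]·[F⁻] / [HF] = (0.00201)·(0.0803) / (0.112) = 0.00144
Q = 0.00144 > Keq = 4.61×10⁻⁴: net reverse reaction.
HF is a reactant, so it increases.

increase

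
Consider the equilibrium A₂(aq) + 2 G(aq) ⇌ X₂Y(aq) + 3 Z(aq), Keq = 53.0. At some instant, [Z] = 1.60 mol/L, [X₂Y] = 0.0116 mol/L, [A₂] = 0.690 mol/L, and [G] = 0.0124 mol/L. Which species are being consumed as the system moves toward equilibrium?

X₂Y, Z (products)

Q = [X₂Y]·[Z]³ / ([A₂]·[G]²) = (0.0116)·(1.60)³ / ((0.690)·(0.0124)²) = 448
Q = 448 > Keq = 53.0: net reverse reaction.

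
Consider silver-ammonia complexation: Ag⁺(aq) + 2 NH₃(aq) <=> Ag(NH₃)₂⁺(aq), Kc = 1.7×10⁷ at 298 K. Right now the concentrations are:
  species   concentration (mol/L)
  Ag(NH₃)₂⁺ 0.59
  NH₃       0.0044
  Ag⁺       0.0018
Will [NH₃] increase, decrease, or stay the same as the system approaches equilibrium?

stay the same

Qc = [Ag(NH₃)₂⁺] / ([Ag⁺]·[NH₃]²) = (0.59) / ((0.0018)·(0.0044)²) = 1.7×10⁷
Qc = 1.7×10⁷ = Kc; the system is at equilibrium.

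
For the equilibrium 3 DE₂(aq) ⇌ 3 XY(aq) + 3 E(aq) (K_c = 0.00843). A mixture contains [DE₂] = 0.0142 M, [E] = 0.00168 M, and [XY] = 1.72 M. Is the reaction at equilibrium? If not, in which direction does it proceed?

neither direction; the system is at equilibrium

Q_c = [XY]³·[E]³ / [DE₂]³ = (1.72)³·(0.00168)³ / (0.0142)³ = 0.00843
Q_c = 0.00843 = K_c, so the system is already at equilibrium.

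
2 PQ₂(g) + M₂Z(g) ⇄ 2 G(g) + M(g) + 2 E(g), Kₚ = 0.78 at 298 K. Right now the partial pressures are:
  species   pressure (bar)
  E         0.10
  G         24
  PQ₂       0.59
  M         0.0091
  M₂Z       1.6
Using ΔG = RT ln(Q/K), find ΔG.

Qₚ = P(G)²·P(M)·P(E)² / (P(PQ₂)²·P(M₂Z)) = (24)²·(0.0091)·(0.10)² / ((0.59)²·(1.6)) = 0.0941
ΔG = RT ln(Qₚ/Kₚ) = (8.314 J mol⁻¹ K⁻¹)(298 K) × ln(0.0941/0.78)
   = (2.478 kJ/mol)(-2.115) = -5.24 kJ/mol
ΔG < 0, so the forward reaction is spontaneous (proceeds forward).

ΔG = -5.24 kJ/mol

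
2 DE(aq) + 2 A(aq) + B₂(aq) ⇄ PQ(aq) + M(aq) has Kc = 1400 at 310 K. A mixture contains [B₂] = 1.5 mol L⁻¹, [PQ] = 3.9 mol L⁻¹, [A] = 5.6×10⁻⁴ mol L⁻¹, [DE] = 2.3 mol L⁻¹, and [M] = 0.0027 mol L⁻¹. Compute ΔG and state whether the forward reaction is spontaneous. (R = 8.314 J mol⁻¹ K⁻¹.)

Qc = [PQ]·[M] / ([DE]²·[A]²·[B₂]) = (3.9)·(0.0027) / ((2.3)²·(5.6×10⁻⁴)²·(1.5)) = 4230
ΔG = RT ln(Qc/Kc) = (8.314 J mol⁻¹ K⁻¹)(310 K) × ln(4230/1400)
   = (2.577 kJ/mol)(1.106) = 2.85 kJ/mol
ΔG > 0, so the forward reaction is non-spontaneous (proceeds in reverse).

ΔG = 2.85 kJ/mol; the forward reaction is non-spontaneous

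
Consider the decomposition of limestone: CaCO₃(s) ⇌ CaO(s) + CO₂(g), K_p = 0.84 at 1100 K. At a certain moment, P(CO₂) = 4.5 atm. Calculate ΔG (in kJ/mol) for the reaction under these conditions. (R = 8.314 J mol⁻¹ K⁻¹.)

(CaCO₃, CaO are pure solids — omitted from Q_p.)
Q_p = P(CO₂) = 4.50
ΔG = RT ln(Q_p/K_p) = (8.314 J mol⁻¹ K⁻¹)(1100 K) × ln(4.50/0.84)
   = (9.145 kJ/mol)(1.678) = 15.3 kJ/mol
ΔG > 0, so the forward reaction is non-spontaneous (proceeds in reverse).

ΔG = 15.3 kJ/mol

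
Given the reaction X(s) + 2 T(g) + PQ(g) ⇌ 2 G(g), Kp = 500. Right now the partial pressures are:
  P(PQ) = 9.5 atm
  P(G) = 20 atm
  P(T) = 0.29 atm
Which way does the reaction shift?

(X is a pure solid — omitted from Qp.)
Qp = P(G)² / (P(T)²·P(PQ)) = (20)² / ((0.29)²·(9.5)) = 500
Qp = 500 = Kp, so the system is already at equilibrium.

no net change (already at equilibrium)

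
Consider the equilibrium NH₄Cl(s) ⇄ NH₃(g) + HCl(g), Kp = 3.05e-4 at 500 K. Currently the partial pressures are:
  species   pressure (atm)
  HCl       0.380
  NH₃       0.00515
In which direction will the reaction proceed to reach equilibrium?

(NH₄Cl is a pure solid — omitted from Qp.)
Qp = P(NH₃)·P(HCl) = (0.00515)·(0.380) = 0.00196
Qp = 0.00196 > Kp = 3.05e-4, so the reverse reaction proceeds.

in the reverse direction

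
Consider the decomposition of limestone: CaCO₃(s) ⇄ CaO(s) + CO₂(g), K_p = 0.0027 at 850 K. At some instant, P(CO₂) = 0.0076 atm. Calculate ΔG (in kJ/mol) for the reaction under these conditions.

ΔG = 7.31 kJ/mol

(CaCO₃, CaO are pure solids — omitted from Q_p.)
Q_p = P(CO₂) = 0.00760
ΔG = RT ln(Q_p/K_p) = (8.314 J mol⁻¹ K⁻¹)(850 K) × ln(0.00760/0.0027)
   = (7.067 kJ/mol)(1.035) = 7.31 kJ/mol
ΔG > 0, so the forward reaction is non-spontaneous (proceeds in reverse).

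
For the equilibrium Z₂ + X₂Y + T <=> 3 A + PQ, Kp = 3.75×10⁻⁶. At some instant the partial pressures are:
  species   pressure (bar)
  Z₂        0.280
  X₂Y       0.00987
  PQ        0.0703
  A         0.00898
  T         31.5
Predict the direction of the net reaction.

Qp = P(A)³·P(PQ) / (P(Z₂)·P(X₂Y)·P(T)) = (0.00898)³·(0.0703) / ((0.280)·(0.00987)·(31.5)) = 5.85×10⁻⁷
Qp = 5.85×10⁻⁷ < Kp = 3.75×10⁻⁶, so the forward reaction proceeds.

toward products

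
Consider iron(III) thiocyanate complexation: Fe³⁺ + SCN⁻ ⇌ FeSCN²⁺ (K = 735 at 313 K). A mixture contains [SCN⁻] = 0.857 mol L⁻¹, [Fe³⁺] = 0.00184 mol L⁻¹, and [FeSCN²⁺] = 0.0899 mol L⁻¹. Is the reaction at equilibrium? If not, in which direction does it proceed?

forward (toward products)

Q = [FeSCN²⁺] / ([Fe³⁺]·[SCN⁻]) = (0.0899) / ((0.00184)·(0.857)) = 57.0
Q = 57.0 < K = 735, so the forward reaction proceeds.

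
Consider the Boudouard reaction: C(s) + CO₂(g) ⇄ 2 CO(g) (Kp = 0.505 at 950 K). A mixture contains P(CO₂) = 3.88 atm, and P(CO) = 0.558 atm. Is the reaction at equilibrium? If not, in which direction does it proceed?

(C is a pure solid — omitted from Qp.)
Qp = P(CO)² / P(CO₂) = (0.558)² / (3.88) = 0.0802
Qp = 0.0802 < Kp = 0.505, so the forward reaction proceeds.

to the right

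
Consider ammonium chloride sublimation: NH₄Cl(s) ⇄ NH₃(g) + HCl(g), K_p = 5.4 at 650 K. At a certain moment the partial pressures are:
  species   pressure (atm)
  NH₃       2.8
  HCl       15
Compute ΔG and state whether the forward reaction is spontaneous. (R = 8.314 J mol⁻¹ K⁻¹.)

(NH₄Cl is a pure solid — omitted from Q_p.)
Q_p = P(NH₃)·P(HCl) = (2.8)·(15) = 42.0
ΔG = RT ln(Q_p/K_p) = (8.314 J mol⁻¹ K⁻¹)(650 K) × ln(42.0/5.4)
   = (5.404 kJ/mol)(2.051) = 11.1 kJ/mol
ΔG > 0, so the forward reaction is non-spontaneous (proceeds in reverse).

ΔG = 11.1 kJ/mol; the forward reaction is non-spontaneous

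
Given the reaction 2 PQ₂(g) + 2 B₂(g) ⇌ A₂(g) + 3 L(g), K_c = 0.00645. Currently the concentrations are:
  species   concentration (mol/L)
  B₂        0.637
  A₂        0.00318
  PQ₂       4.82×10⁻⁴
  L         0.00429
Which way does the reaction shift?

Q_c = [A₂]·[L]³ / ([PQ₂]²·[B₂]²) = (0.00318)·(0.00429)³ / ((4.82×10⁻⁴)²·(0.637)²) = 0.00266
Q_c = 0.00266 < K_c = 0.00645, so the forward reaction proceeds.

to the right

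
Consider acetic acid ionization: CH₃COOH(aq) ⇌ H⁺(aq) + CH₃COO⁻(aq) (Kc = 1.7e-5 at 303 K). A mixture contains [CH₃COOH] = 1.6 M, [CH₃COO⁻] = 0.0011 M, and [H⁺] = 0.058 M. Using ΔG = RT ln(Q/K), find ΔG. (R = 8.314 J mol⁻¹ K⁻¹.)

ΔG = 2.15 kJ/mol

Qc = [H⁺]·[CH₃COO⁻] / [CH₃COOH] = (0.058)·(0.0011) / (1.6) = 3.99e-5
ΔG = RT ln(Qc/Kc) = (8.314 J mol⁻¹ K⁻¹)(303 K) × ln(3.99e-5/1.7e-5)
   = (2.519 kJ/mol)(0.8532) = 2.15 kJ/mol
ΔG > 0, so the forward reaction is non-spontaneous (proceeds in reverse).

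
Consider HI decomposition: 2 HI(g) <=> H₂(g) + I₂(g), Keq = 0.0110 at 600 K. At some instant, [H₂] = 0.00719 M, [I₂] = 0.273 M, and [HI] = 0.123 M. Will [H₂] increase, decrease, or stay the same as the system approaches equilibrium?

Q = [H₂]·[I₂] / [HI]² = (0.00719)·(0.273) / (0.123)² = 0.130
Q = 0.130 > Keq = 0.0110: net reverse reaction.
H₂ is a product, so it decreases.

decrease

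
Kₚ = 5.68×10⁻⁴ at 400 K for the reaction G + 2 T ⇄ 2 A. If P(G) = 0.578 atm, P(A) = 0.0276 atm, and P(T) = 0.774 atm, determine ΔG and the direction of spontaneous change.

Qₚ = P(A)² / (P(G)·P(T)²) = (0.0276)² / ((0.578)·(0.774)²) = 0.00220
ΔG = RT ln(Qₚ/Kₚ) = (8.314 J mol⁻¹ K⁻¹)(400 K) × ln(0.00220/5.68×10⁻⁴)
   = (3.326 kJ/mol)(1.354) = 4.50 kJ/mol
ΔG > 0, so the forward reaction is non-spontaneous (proceeds in reverse).

ΔG = 4.50 kJ/mol; the forward reaction is non-spontaneous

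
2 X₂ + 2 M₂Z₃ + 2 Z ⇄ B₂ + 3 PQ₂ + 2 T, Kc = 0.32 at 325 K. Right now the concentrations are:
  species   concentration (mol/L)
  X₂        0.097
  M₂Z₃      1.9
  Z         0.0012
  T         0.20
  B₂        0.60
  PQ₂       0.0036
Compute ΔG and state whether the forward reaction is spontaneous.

Qc = [B₂]·[PQ₂]³·[T]² / ([X₂]²·[M₂Z₃]²·[Z]²) = (0.60)·(0.0036)³·(0.20)² / ((0.097)²·(1.9)²·(0.0012)²) = 0.0229
ΔG = RT ln(Qc/Kc) = (8.314 J mol⁻¹ K⁻¹)(325 K) × ln(0.0229/0.32)
   = (2.702 kJ/mol)(-2.637) = -7.13 kJ/mol
ΔG < 0, so the forward reaction is spontaneous (proceeds forward).

ΔG = -7.13 kJ/mol; the forward reaction is spontaneous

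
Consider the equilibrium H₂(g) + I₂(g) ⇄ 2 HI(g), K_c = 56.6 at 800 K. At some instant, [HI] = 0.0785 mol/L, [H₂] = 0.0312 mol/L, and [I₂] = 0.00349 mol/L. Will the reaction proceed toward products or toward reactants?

at equilibrium

Q_c = [HI]² / ([H₂]·[I₂]) = (0.0785)² / ((0.0312)·(0.00349)) = 56.6
Q_c = 56.6 = K_c, so the system is already at equilibrium.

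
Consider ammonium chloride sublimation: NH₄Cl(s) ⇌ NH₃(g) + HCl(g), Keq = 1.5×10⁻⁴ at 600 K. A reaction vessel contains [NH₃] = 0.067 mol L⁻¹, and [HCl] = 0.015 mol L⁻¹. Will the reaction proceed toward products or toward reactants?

in the reverse direction

(NH₄Cl is a pure solid — omitted from Q.)
Q = [NH₃]·[HCl] = (0.067)·(0.015) = 0.0010
Q = 0.0010 > Keq = 1.5×10⁻⁴, so the reverse reaction proceeds.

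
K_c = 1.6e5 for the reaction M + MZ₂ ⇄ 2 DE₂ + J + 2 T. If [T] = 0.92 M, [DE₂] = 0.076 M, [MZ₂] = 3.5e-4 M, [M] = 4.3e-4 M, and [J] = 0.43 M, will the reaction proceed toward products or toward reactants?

Q_c = [DE₂]²·[J]·[T]² / ([M]·[MZ₂]) = (0.076)²·(0.43)·(0.92)² / ((4.3e-4)·(3.5e-4)) = 14000
Q_c = 14000 < K_c = 1.6e5, so the forward reaction proceeds.

toward products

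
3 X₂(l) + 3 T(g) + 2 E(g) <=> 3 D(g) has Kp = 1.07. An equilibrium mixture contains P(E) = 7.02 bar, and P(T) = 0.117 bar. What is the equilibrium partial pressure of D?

P(D) = 0.439 bar

(X₂ is a pure liquid — omitted from Kp.)
At equilibrium, Kp = P(D)³ / (P(T)³·P(E)²) = 1.07.
(P(D))³ / ((0.117)³·(7.02)²) = 1.07
P(D)³ = 0.0845 ⇒ P(D) = 0.439 bar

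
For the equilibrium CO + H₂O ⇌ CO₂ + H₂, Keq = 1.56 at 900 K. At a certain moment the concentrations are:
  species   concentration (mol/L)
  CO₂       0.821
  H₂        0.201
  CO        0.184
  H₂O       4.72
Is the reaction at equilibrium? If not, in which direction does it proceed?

Q = [CO₂]·[H₂] / ([CO]·[H₂O]) = (0.821)·(0.201) / ((0.184)·(4.72)) = 0.190
Q = 0.190 < Keq = 1.56, so the forward reaction proceeds.

toward products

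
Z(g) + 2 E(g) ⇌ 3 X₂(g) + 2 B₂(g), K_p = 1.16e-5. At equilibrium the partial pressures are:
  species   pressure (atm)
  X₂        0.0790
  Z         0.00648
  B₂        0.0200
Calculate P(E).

P(E) = 1.62 atm

At equilibrium, K_p = P(X₂)³·P(B₂)² / (P(Z)·P(E)²) = 1.16e-5.
(0.0790)³·(0.0200)² / ((0.00648)·(P(E))²) = 1.16e-5
P(E)² = 2.62 ⇒ P(E) = 1.62 atm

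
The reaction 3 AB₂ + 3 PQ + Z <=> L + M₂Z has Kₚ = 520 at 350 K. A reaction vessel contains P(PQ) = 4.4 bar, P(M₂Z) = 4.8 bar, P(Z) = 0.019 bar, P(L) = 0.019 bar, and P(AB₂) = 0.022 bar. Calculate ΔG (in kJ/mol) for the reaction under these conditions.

ΔG = 6.75 kJ/mol

Qₚ = P(L)·P(M₂Z) / (P(AB₂)³·P(PQ)³·P(Z)) = (0.019)·(4.8) / ((0.022)³·(4.4)³·(0.019)) = 5290
ΔG = RT ln(Qₚ/Kₚ) = (8.314 J mol⁻¹ K⁻¹)(350 K) × ln(5290/520)
   = (2.910 kJ/mol)(2.320) = 6.75 kJ/mol
ΔG > 0, so the forward reaction is non-spontaneous (proceeds in reverse).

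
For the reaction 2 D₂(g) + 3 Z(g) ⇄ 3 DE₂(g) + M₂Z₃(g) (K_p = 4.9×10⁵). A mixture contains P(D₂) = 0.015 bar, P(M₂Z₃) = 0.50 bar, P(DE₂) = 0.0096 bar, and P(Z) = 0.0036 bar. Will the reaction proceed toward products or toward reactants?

Q_p = P(DE₂)³·P(M₂Z₃) / (P(D₂)²·P(Z)³) = (0.0096)³·(0.50) / ((0.015)²·(0.0036)³) = 42000
Q_p = 42000 < K_p = 4.9×10⁵, so the forward reaction proceeds.

toward products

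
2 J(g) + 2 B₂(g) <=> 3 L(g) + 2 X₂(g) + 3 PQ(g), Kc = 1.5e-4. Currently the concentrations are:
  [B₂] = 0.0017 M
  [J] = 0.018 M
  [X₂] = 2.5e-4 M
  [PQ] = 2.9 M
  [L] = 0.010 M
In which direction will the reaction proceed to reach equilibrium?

Qc = [L]³·[X₂]²·[PQ]³ / ([J]²·[B₂]²) = (0.010)³·(2.5e-4)²·(2.9)³ / ((0.018)²·(0.0017)²) = 0.0016
Qc = 0.0016 > Kc = 1.5e-4, so the reverse reaction proceeds.

to the left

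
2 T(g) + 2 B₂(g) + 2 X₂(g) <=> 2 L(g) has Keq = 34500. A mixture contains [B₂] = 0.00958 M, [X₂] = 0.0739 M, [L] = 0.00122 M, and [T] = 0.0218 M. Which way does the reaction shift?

Q = [L]² / ([T]²·[B₂]²·[X₂]²) = (0.00122)² / ((0.0218)²·(0.00958)²·(0.0739)²) = 6250
Q = 6250 < Keq = 34500, so the forward reaction proceeds.

in the forward direction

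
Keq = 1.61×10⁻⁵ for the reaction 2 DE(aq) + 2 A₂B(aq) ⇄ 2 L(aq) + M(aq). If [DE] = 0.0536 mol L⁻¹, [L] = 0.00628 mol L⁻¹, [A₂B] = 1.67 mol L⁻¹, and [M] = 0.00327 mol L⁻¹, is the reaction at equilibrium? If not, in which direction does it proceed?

at equilibrium

Q = [L]²·[M] / ([DE]²·[A₂B]²) = (0.00628)²·(0.00327) / ((0.0536)²·(1.67)²) = 1.61×10⁻⁵
Q = 1.61×10⁻⁵ = Keq, so the system is already at equilibrium.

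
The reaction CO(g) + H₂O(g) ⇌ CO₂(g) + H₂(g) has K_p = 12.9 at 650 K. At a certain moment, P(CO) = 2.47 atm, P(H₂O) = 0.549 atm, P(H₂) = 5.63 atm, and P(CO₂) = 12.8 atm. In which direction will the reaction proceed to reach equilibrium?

to the left

Q_p = P(CO₂)·P(H₂) / (P(CO)·P(H₂O)) = (12.8)·(5.63) / ((2.47)·(0.549)) = 53.1
Q_p = 53.1 > K_p = 12.9, so the reverse reaction proceeds.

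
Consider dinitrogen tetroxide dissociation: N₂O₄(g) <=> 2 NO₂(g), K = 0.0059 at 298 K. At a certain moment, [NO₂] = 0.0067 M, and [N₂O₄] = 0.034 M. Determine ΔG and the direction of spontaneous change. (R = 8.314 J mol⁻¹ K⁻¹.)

ΔG = -3.71 kJ/mol; the forward reaction is spontaneous

Q = [NO₂]² / [N₂O₄] = (0.0067)² / (0.034) = 0.00132
ΔG = RT ln(Q/K) = (8.314 J mol⁻¹ K⁻¹)(298 K) × ln(0.00132/0.0059)
   = (2.478 kJ/mol)(-1.497) = -3.71 kJ/mol
ΔG < 0, so the forward reaction is spontaneous (proceeds forward).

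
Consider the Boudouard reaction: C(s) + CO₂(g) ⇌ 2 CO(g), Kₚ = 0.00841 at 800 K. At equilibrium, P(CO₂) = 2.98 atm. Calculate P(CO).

P(CO) = 0.158 atm

(C is a pure solid — omitted from Kₚ.)
At equilibrium, Kₚ = P(CO)² / P(CO₂) = 0.00841.
(P(CO))² / (2.98) = 0.00841
P(CO)² = 0.0251 ⇒ P(CO) = 0.158 atm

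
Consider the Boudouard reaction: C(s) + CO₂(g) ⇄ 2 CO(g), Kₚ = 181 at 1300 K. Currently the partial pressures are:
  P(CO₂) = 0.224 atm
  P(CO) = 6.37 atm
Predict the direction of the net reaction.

at equilibrium

(C is a pure solid — omitted from Qₚ.)
Qₚ = P(CO)² / P(CO₂) = (6.37)² / (0.224) = 181
Qₚ = 181 = Kₚ, so the system is already at equilibrium.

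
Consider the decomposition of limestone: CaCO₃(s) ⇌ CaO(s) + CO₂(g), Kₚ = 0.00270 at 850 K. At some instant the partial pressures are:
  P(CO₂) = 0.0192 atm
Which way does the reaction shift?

toward reactants

(CaCO₃, CaO are pure solids — omitted from Qₚ.)
Qₚ = P(CO₂) = 0.0192
Qₚ = 0.0192 > Kₚ = 0.00270, so the reverse reaction proceeds.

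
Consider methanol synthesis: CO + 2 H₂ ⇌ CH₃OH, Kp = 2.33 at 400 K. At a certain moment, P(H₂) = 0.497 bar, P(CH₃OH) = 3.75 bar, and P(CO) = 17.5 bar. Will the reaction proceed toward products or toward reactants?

toward products

Qp = P(CH₃OH) / (P(CO)·P(H₂)²) = (3.75) / ((17.5)·(0.497)²) = 0.868
Qp = 0.868 < Kp = 2.33, so the forward reaction proceeds.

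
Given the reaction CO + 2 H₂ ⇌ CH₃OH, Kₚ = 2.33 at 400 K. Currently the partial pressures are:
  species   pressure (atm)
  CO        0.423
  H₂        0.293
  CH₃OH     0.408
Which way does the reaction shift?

toward reactants

Qₚ = P(CH₃OH) / (P(CO)·P(H₂)²) = (0.408) / ((0.423)·(0.293)²) = 11.2
Qₚ = 11.2 > Kₚ = 2.33, so the reverse reaction proceeds.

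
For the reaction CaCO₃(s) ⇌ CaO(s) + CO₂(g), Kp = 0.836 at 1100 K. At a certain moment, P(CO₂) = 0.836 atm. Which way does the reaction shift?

neither direction; the system is at equilibrium

(CaCO₃, CaO are pure solids — omitted from Qp.)
Qp = P(CO₂) = 0.836
Qp = 0.836 = Kp, so the system is already at equilibrium.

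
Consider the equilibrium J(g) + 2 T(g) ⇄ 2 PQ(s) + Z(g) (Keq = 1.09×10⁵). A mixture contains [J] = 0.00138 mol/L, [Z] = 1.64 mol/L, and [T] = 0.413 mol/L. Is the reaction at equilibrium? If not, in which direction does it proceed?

(PQ is a pure solid — omitted from Q.)
Q = [Z] / ([J]·[T]²) = (1.64) / ((0.00138)·(0.413)²) = 6970
Q = 6970 < Keq = 1.09×10⁵, so the forward reaction proceeds.

toward products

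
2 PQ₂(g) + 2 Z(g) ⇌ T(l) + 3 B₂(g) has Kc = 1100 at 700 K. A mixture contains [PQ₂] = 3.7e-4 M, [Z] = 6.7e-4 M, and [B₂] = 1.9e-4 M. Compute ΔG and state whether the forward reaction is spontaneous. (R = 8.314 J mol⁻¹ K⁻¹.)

ΔG = -13.3 kJ/mol; the forward reaction is spontaneous

(T is a pure liquid — omitted from Qc.)
Qc = [B₂]³ / ([PQ₂]²·[Z]²) = (1.9e-4)³ / ((3.7e-4)²·(6.7e-4)²) = 112
ΔG = RT ln(Qc/Kc) = (8.314 J mol⁻¹ K⁻¹)(700 K) × ln(112/1100)
   = (5.820 kJ/mol)(-2.285) = -13.3 kJ/mol
ΔG < 0, so the forward reaction is spontaneous (proceeds forward).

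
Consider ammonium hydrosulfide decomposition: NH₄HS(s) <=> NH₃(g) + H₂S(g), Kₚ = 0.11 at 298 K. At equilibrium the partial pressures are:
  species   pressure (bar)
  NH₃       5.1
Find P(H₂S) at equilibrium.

(NH₄HS is a pure solid — omitted from Kₚ.)
At equilibrium, Kₚ = P(NH₃)·P(H₂S) = 0.11.
(5.1)·(P(H₂S)) = 0.11
P(H₂S) = 0.0216 = 0.022 bar

P(H₂S) = 0.022 bar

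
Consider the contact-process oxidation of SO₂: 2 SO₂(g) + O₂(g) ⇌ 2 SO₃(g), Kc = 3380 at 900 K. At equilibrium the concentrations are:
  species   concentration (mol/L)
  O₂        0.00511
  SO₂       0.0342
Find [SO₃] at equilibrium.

At equilibrium, Kc = [SO₃]² / ([SO₂]²·[O₂]) = 3380.
([SO₃])² / ((0.0342)²·(0.00511)) = 3380
[SO₃]² = 0.0202 ⇒ [SO₃] = 0.142 mol/L

[SO₃] = 0.142 mol/L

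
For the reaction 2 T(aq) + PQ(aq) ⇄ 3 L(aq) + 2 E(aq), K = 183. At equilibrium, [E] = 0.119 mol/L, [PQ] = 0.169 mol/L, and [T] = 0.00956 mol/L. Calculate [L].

At equilibrium, K = [L]³·[E]² / ([T]²·[PQ]) = 183.
([L])³·(0.119)² / ((0.00956)²·(0.169)) = 183
[L]³ = 0.200 ⇒ [L] = 0.584 mol/L

[L] = 0.584 mol/L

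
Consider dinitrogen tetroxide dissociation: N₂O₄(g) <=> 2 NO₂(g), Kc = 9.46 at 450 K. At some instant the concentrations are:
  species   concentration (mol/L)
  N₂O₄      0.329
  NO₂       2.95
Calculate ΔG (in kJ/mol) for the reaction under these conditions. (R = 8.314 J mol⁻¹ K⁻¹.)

Qc = [NO₂]² / [N₂O₄] = (2.95)² / (0.329) = 26.5
ΔG = RT ln(Qc/Kc) = (8.314 J mol⁻¹ K⁻¹)(450 K) × ln(26.5/9.46)
   = (3.741 kJ/mol)(1.030) = 3.85 kJ/mol
ΔG > 0, so the forward reaction is non-spontaneous (proceeds in reverse).

ΔG = 3.85 kJ/mol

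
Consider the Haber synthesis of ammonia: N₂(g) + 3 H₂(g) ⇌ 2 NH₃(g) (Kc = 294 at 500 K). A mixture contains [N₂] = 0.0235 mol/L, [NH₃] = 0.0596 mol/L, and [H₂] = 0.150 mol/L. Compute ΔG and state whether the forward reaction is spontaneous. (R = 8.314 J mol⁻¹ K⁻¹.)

Qc = [NH₃]² / ([N₂]·[H₂]³) = (0.0596)² / ((0.0235)·(0.150)³) = 44.8
ΔG = RT ln(Qc/Kc) = (8.314 J mol⁻¹ K⁻¹)(500 K) × ln(44.8/294)
   = (4.157 kJ/mol)(-1.881) = -7.82 kJ/mol
ΔG < 0, so the forward reaction is spontaneous (proceeds forward).

ΔG = -7.82 kJ/mol; the forward reaction is spontaneous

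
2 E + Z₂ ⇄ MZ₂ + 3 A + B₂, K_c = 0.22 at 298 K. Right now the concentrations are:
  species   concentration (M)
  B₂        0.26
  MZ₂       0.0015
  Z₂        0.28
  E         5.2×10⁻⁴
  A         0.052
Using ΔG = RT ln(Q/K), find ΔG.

ΔG = 2.95 kJ/mol

Q_c = [MZ₂]·[A]³·[B₂] / ([E]²·[Z₂]) = (0.0015)·(0.052)³·(0.26) / ((5.2×10⁻⁴)²·(0.28)) = 0.724
ΔG = RT ln(Q_c/K_c) = (8.314 J mol⁻¹ K⁻¹)(298 K) × ln(0.724/0.22)
   = (2.478 kJ/mol)(1.191) = 2.95 kJ/mol
ΔG > 0, so the forward reaction is non-spontaneous (proceeds in reverse).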